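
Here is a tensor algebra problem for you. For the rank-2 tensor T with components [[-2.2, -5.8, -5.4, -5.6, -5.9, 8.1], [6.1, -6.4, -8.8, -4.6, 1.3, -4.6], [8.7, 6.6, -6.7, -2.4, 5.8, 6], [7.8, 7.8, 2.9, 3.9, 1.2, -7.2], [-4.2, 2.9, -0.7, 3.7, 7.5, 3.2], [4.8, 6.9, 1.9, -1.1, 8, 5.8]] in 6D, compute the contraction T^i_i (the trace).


The contraction (trace) of a rank-2 tensor is the sum of its diagonal elements.
Diagonal entries: A[1,1] = -2.2, A[2,2] = -6.4, A[3,3] = -6.7, A[4,4] = 3.9, A[5,5] = 7.5, A[6,6] = 5.8
Tr(A) = -2.2 + -6.4 + -6.7 + 3.9 + 7.5 + 5.8 = 1.9

1.9


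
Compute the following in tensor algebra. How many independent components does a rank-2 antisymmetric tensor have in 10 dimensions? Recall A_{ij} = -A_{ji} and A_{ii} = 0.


An antisymmetric rank-2 tensor satisfies A_{ij} = -A_{ji}, so diagonal entries are zero.
The independent components are the upper-triangular entries: C(n, 2) = n(n-1)/2.
n = 10
C(10, 2) = 10 * 9 / 2 = 90 / 2 = 45

45


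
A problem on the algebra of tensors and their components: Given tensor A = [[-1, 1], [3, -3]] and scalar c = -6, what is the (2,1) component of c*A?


Scalar multiplication: (cA)_{ij} = c * A_{ij}.
c = -6
A_{21} = 3
(cA)_{21} = -6 * 3 = -18

-18


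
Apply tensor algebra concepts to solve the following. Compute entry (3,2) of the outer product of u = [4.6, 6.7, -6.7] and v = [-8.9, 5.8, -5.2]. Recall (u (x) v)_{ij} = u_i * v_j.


The outer product entry T_{ij} = u_i * v_j.
We need i=3, j=2.
u_3 = -6.7, v_2 = 5.8
T_{3,2} = -6.7 * 5.8 = -38.86

-38.86


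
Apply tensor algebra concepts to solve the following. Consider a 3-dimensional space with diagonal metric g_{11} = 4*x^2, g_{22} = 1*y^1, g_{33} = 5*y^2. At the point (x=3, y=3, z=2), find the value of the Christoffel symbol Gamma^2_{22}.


For a diagonal metric, Gamma^k_{ij} = (1/2) g^{kk} (dg_{ik}/dx_j + dg_{jk}/dx_i - dg_{ij}/dx_k).
The metric is diagonal, so g_{ab} = 0 for a != b.
At the given point: g_{11} = 36, g_{22} = 3, g_{33} = 45
g^{22} = 1/3
dg_{22}/dx_2 = dg_{22}/dx_2 = 1
dg_{22}/dx_2 = dg_{22}/dx_2 = 1
dg_{22}/dx_2 = dg_{22}/dx_2 = 1
Numerator = 1 + 1 - 1 = 1
Gamma^2_{22} = 1 / (2 * 3) = 1/6

1/6


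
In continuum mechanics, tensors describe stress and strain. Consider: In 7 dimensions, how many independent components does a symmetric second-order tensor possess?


A symmetric rank-2 tensor in d dimensions has d(d+1)/2 independent components.
d = 7
d(d+1)/2 = 7 * 8 / 2 = 56 / 2 = 28

28


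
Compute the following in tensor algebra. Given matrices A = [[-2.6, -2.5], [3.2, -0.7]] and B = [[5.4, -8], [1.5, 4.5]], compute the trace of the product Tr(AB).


Tr(AB) = sum_i (AB)_{ii} where (AB)_{ii} = sum_k A_{ik} B_{ki}.
(AB)_{11} = -2.6*5.4 + -2.5*1.5 = -17.79
(AB)_{22} = 3.2*-8 + -0.7*4.5 = -28.75
Tr(AB) = -17.79 + -28.75 = -46.54

-46.54


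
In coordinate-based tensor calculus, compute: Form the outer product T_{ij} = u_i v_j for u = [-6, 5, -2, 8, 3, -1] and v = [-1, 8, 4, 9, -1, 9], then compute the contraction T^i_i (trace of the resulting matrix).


The outer product gives T_{ij} = u_i v_j.
The trace (contraction) is Tr(T) = sum_i T_{ii} = sum_i u_i v_i.
Diagonal entries:
T_{11} = u_1 * v_1 = -6 * -1 = 6
T_{22} = u_2 * v_2 = 5 * 8 = 40
T_{33} = u_3 * v_3 = -2 * 4 = -8
T_{44} = u_4 * v_4 = 8 * 9 = 72
T_{55} = u_5 * v_5 = 3 * -1 = -3
T_{66} = u_6 * v_6 = -1 * 9 = -9
Tr(T) = 6 + 40 + -8 + 72 + -3 + -9 = 98

98


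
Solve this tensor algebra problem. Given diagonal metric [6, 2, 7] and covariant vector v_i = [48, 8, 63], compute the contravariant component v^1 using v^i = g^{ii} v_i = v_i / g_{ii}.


To raise an index with a diagonal metric: v^i = v_i / g_{ii}.
For index 1: v_1 = 48, g_{11} = 6
v^1 = 48 / 6 = 8

8


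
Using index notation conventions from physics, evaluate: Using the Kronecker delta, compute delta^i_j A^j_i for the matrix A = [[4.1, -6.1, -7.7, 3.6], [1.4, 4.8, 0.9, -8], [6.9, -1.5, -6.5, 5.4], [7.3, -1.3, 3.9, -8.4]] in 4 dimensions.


The contraction (trace) of a rank-2 tensor is the sum of its diagonal elements.
Diagonal entries: A[1,1] = 4.1, A[2,2] = 4.8, A[3,3] = -6.5, A[4,4] = -8.4
Tr(A) = 4.1 + 4.8 + -6.5 + -8.4 = -6

-6


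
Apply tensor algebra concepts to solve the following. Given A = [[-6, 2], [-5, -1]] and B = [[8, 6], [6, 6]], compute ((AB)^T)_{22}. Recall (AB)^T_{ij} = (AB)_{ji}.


(AB)^T_{ij} = (AB)_{ji} = sum_k A_{jk} B_{ki}.
For i=2, j=2 we need (AB)_{22}:
A_{21} * B_{12} = -5 * 6 = -30
A_{22} * B_{22} = -1 * 6 = -6
Sum = -30 + -6 = -36

-36


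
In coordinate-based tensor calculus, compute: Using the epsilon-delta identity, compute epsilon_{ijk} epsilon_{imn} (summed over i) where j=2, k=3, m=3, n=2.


Using the identity: epsilon_{ijk} epsilon_{imn} = delta_{jm} delta_{kn} - delta_{jn} delta_{km}.
delta_{23} = 0
delta_{32} = 0
delta_{22} = 1
delta_{33} = 1
Result = 0 * 0 - 1 * 1 = 0 - 1 = -1

-1


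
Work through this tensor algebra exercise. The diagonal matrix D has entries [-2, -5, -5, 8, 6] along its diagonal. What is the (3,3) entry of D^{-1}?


For a diagonal matrix, the inverse has entries (D^{-1})_{ii} = 1/d_{ii}.
The diagonal entries are: d_{11} = -2, d_{22} = -5, d_{33} = -5, d_{44} = 8, d_{55} = 6
We need (D^{-1})_{33} = 1/d_{33} = 1/-5 = -1/5

-1/5


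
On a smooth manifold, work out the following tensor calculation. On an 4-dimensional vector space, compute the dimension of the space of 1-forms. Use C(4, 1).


The dimension of the space of p-forms on an n-dimensional space is C(n, p).
n = 4, p = 1
C(4, 1) = 4! / (1! * 3!) = 4

4


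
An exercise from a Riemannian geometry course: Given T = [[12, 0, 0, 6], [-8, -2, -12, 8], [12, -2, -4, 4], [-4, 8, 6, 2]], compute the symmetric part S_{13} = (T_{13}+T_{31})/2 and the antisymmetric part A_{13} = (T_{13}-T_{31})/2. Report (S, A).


T_{13} = 0
T_{31} = 12
S_{13} = (0 + 12)/2 = 12/2 = 6
A_{13} = (0 - 12)/2 = -12/2 = -6
Check: S + A = 6 + -6 = 0 = T_{13}.

(6, -6)


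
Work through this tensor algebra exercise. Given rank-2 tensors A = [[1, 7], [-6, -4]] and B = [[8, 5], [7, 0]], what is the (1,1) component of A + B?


Tensor addition is component-wise: (A + B)_{ij} = A_{ij} + B_{ij}.
A_{11} = 1
B_{11} = 8
(A + B)_{11} = 1 + 8 = 9

9


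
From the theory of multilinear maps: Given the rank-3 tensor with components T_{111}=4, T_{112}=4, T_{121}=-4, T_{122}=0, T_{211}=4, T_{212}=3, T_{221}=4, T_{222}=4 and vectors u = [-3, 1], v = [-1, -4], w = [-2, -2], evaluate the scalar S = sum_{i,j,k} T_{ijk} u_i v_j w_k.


S = sum over i,j,k of T_{ijk} u_i v_j w_k. Expanding all 8 terms:
T_{111}*u_1*v_1*w_1 = 4*-3*-1*-2 = -24  (running total: -24)
T_{112}*u_1*v_1*w_2 = 4*-3*-1*-2 = -24  (running total: -48)
T_{121}*u_1*v_2*w_1 = -4*-3*-4*-2 = 96  (running total: 48)
T_{122}*u_1*v_2*w_2 = 0*-3*-4*-2 = 0  (running total: 48)
T_{211}*u_2*v_1*w_1 = 4*1*-1*-2 = 8  (running total: 56)
T_{212}*u_2*v_1*w_2 = 3*1*-1*-2 = 6  (running total: 62)
T_{221}*u_2*v_2*w_1 = 4*1*-4*-2 = 32  (running total: 94)
T_{222}*u_2*v_2*w_2 = 4*1*-4*-2 = 32  (running total: 126)
S = 126

126


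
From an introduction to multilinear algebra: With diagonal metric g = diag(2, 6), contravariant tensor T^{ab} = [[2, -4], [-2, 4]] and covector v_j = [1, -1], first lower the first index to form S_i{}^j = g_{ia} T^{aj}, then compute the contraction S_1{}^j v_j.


Step 1: lower the first index. For a diagonal metric, g_{ia} T^{aj} = g_{ii} T^{ij} (no sum on i).
g_{11} = 2
S_1{}^1 = 2 * T^{11} = 2 * 2 = 4
S_1{}^2 = 2 * T^{12} = 2 * -4 = -8
Step 2: contract S_1{}^j with v_j.
S_1{}^1 * v_1 = 4 * 1 = 4
S_1{}^2 * v_2 = -8 * -1 = 8
Result = 4 + 8 = 12

12


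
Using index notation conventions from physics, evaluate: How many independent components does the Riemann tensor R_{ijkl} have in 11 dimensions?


The Riemann tensor in d dimensions has d^2(d^2 - 1)/12 independent components.
d = 11, so d^2 = 121
d^2 - 1 = 120
d^2(d^2 - 1) = 121 * 120 = 14520
Divide by 12: 14520 / 12 = 1210

1210


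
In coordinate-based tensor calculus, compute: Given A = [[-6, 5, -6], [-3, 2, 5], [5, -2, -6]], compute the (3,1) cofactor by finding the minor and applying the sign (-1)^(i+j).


To find cofactor C_{31}, delete row 3 and column 1.
The resulting 2x2 submatrix is: [[5, -6], [2, 5]]
Minor M_{31} = 5*5 - -6*2
  = 25 - -12 = 37
Sign = (-1)^(3+1) = (-1)^4 = 1
Cofactor C_{31} = 1 * 37 = 37

37


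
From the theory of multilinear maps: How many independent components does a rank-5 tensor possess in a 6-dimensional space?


The number of components of a rank-r tensor in d dimensions is d^r.
Here d = 6 and r = 5.
6^5 = 7776

7776


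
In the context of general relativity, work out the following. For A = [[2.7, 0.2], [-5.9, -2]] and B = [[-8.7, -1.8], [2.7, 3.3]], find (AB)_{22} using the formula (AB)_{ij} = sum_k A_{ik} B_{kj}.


(AB)_{ij} = sum_k A_{ik} B_{kj}.
For i=2, j=2:
A_{21} * B_{12} = -5.9 * -1.8 = 10.62
A_{22} * B_{22} = -2 * 3.3 = -6.6
Sum = 10.62 + -6.6 = 4.02

4.02


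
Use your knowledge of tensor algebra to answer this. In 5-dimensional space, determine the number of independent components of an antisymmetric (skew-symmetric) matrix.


An antisymmetric rank-2 tensor satisfies A_{ij} = -A_{ji}, so diagonal entries are zero.
The independent components are the upper-triangular entries: C(n, 2) = n(n-1)/2.
n = 5
C(5, 2) = 5 * 4 / 2 = 20 / 2 = 10

10


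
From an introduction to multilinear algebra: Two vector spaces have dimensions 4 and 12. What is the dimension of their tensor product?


The dimension of a tensor product is the product of dimensions.
dim(V) = 4, dim(W) = 12
dim(V (x) W) = 4 * 12 = 48

48


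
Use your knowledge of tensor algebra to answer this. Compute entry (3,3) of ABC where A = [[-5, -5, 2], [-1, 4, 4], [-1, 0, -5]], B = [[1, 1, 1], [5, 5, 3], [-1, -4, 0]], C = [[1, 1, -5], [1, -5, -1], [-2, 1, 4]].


(ABC)_{33} = sum_m (AB)_{3m} C_{m3}. First compute row 3 of AB.
(AB)_{31} = -1*1 + 0*5 + -5*-1 = 4
(AB)_{32} = -1*1 + 0*5 + -5*-4 = 19
(AB)_{33} = -1*1 + 0*3 + -5*0 = -1
Now contract with column 3 of C:
(AB)_{31} * C_{13} = 4 * -5 = -20
(AB)_{32} * C_{23} = 19 * -1 = -19
(AB)_{33} * C_{33} = -1 * 4 = -4
(ABC)_{33} = -20 + -19 + -4 = -43

-43


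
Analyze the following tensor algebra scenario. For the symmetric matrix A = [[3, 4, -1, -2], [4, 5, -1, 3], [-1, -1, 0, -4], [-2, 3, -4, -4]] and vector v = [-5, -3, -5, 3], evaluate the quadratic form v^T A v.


First compute Av:
(Av)_1 = 3*-5 + 4*-3 + -1*-5 + -2*3 = -28
(Av)_2 = 4*-5 + 5*-3 + -1*-5 + 3*3 = -21
(Av)_3 = -1*-5 + -1*-3 + 0*-5 + -4*3 = -4
(Av)_4 = -2*-5 + 3*-3 + -4*-5 + -4*3 = 9
Av = [-28, -21, -4, 9]
Then v^T (Av) = -5*-28 + -3*-21 + -5*-4 + 3*9
= 140 + 63 + 20 + 27 = 250

250


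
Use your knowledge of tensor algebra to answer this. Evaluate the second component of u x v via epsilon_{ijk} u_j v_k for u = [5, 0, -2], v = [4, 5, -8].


(u x v)_2 = sum_{j,k} epsilon_{2jk} u_j v_k. Only permutations of (1,2,3) contribute; the two non-zero terms are:
eps_{213} u_1 v_3 = -1 * 5 * -8 = 40
eps_{231} u_3 v_1 = 1 * -2 * 4 = -8
(u x v)_2 = 32

32


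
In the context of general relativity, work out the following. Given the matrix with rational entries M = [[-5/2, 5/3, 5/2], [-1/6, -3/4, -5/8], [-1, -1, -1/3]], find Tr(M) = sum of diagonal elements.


The trace is the sum of diagonal entries.
Diagonal: M[1,1] = -5/2, M[2,2] = -3/4, M[3,3] = -1/3
Tr(M) = -5/2 + -3/4 + -1/3
Computing step by step:
After adding M[1,1]: -5/2
After adding M[2,2]: -13/4
After adding M[3,3]: -43/12
Tr(M) = -43/12

-43/12


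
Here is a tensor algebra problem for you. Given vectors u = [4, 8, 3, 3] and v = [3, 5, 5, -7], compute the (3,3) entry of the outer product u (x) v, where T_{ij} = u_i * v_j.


The outer product entry T_{ij} = u_i * v_j.
We need i=3, j=3.
u_3 = 3, v_3 = 5
T_{3,3} = 3 * 5 = 15

15


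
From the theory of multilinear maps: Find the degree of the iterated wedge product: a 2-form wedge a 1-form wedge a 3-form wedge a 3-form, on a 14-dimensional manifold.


The degree of a wedge product is the sum of the degrees of the individual forms.
Degrees: 2, 1, 3, 3
Total degree = 2 + 1 + 3 + 3 = 9

9


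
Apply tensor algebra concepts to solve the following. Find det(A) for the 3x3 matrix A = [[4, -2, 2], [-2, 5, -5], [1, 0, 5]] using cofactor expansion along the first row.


Expanding along the first row, det(A) = a11*M_11 - a12*M_12 + a13*M_13, where M_1j is the (1,j) minor.
Minor M_11 = 5*5 - -5*0 = 25
Minor M_12 = -2*5 - -5*1 = -5
Minor M_13 = -2*0 - 5*1 = -5
det = 4*(25) - -2*(-5) + 2*(-5)
    = 100 - 10 + -10
    = 80

80


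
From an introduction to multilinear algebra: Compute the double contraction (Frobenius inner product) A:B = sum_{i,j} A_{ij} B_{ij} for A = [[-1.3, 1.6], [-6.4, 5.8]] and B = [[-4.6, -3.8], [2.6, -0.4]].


A:B = sum over all i,j of A_{ij} * B_{ij}.
Row 1: -1.3*-4.6=5.98, 1.6*-3.8=-6.08 => row sum = -0.1
Row 2: -6.4*2.6=-16.64, 5.8*-0.4=-2.32 => row sum = -18.96
Total = -0.1 + -18.96 = -19.06

-19.06


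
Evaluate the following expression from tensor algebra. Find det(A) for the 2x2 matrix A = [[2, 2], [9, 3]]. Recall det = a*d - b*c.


For a 2x2 matrix [[a, b], [c, d]], det = a*d - b*c.
a = 2, b = 2, c = 9, d = 3
a*d = 2 * 3 = 6
b*c = 2 * 9 = 18
det = 6 - 18 = -12

-12


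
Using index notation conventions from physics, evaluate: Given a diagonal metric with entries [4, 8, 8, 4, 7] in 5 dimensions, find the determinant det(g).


For a diagonal metric, the determinant is the product of diagonal entries.
Diagonal entries: 4, 8, 8, 4, 7
det(g) = 4 * 8 * 8 * 4 * 7 = 7168

7168


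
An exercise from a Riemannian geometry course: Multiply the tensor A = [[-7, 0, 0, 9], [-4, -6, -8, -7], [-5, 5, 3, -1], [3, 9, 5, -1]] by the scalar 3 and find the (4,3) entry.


Scalar multiplication: (cA)_{ij} = c * A_{ij}.
c = 3
A_{43} = 5
(cA)_{43} = 3 * 5 = 15

15


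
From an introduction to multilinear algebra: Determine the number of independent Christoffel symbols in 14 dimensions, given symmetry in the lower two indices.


Christoffel symbols Gamma^k_{ij} are symmetric in i,j, so there are d * d(d+1)/2 independent symbols.
d = 14
d(d+1)/2 = 14 * 15 / 2 = 105
Total = 14 * 105 = 1470

1470


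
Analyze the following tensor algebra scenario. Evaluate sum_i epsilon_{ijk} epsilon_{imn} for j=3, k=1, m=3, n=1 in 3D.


Using the identity: epsilon_{ijk} epsilon_{imn} = delta_{jm} delta_{kn} - delta_{jn} delta_{km}.
delta_{33} = 1
delta_{11} = 1
delta_{31} = 0
delta_{13} = 0
Result = 1 * 1 - 0 * 0 = 1 - 0 = 1

1


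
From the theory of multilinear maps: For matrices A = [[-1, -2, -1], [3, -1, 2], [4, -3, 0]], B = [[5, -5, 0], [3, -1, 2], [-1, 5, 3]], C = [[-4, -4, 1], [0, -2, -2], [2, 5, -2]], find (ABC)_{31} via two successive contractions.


(ABC)_{31} = sum_m (AB)_{3m} C_{m1}. First compute row 3 of AB.
(AB)_{31} = 4*5 + -3*3 + 0*-1 = 11
(AB)_{32} = 4*-5 + -3*-1 + 0*5 = -17
(AB)_{33} = 4*0 + -3*2 + 0*3 = -6
Now contract with column 1 of C:
(AB)_{31} * C_{11} = 11 * -4 = -44
(AB)_{32} * C_{21} = -17 * 0 = 0
(AB)_{33} * C_{31} = -6 * 2 = -12
(ABC)_{31} = -44 + 0 + -12 = -56

-56


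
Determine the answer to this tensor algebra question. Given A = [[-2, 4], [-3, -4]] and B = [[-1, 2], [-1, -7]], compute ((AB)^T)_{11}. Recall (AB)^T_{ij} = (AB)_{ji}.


(AB)^T_{ij} = (AB)_{ji} = sum_k A_{jk} B_{ki}.
For i=1, j=1 we need (AB)_{11}:
A_{11} * B_{11} = -2 * -1 = 2
A_{12} * B_{21} = 4 * -1 = -4
Sum = 2 + -4 = -2

-2


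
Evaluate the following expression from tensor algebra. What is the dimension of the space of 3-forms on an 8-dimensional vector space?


The dimension of the space of p-forms on an n-dimensional space is C(n, p).
n = 8, p = 3
C(8, 3) = 8! / (3! * 5!) = 56

56


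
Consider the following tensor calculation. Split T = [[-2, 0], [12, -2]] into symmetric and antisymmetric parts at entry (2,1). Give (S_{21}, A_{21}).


T_{21} = 12
T_{12} = 0
S_{21} = (12 + 0)/2 = 12/2 = 6
A_{21} = (12 - 0)/2 = 12/2 = 6
Check: S + A = 6 + 6 = 12 = T_{21}.

(6, 6)


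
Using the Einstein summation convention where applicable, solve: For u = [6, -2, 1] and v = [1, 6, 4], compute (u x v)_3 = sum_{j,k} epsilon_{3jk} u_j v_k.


(u x v)_3 = sum_{j,k} epsilon_{3jk} u_j v_k. Only permutations of (1,2,3) contribute; the two non-zero terms are:
eps_{312} u_1 v_2 = 1 * 6 * 6 = 36
eps_{321} u_2 v_1 = -1 * -2 * 1 = 2
(u x v)_3 = 38

38


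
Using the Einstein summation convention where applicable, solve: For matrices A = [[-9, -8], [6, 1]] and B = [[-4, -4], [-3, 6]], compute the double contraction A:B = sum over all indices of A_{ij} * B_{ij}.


A:B = sum over all i,j of A_{ij} * B_{ij}.
Row 1: -9*-4=36, -8*-4=32 => row sum = 68
Row 2: 6*-3=-18, 1*6=6 => row sum = -12
Total = 68 + -12 = 56

56


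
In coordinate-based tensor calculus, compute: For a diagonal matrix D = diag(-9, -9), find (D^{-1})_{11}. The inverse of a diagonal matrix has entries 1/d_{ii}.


For a diagonal matrix, the inverse has entries (D^{-1})_{ii} = 1/d_{ii}.
The diagonal entries are: d_{11} = -9, d_{22} = -9
We need (D^{-1})_{11} = 1/d_{11} = 1/-9 = -1/9

-1/9


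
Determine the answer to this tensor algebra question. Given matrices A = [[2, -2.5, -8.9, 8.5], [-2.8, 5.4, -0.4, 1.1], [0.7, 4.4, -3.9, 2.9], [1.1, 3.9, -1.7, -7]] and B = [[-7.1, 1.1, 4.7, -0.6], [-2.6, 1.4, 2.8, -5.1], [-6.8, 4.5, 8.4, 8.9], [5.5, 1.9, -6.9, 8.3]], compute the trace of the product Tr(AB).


Tr(AB) = sum_i (AB)_{ii} where (AB)_{ii} = sum_k A_{ik} B_{ki}.
(AB)_{11} = 2*-7.1 + -2.5*-2.6 + -8.9*-6.8 + 8.5*5.5 = 99.57
(AB)_{22} = -2.8*1.1 + 5.4*1.4 + -0.4*4.5 + 1.1*1.9 = 4.77
(AB)_{33} = 0.7*4.7 + 4.4*2.8 + -3.9*8.4 + 2.9*-6.9 = -37.16
(AB)_{44} = 1.1*-0.6 + 3.9*-5.1 + -1.7*8.9 + -7*8.3 = -93.78
Tr(AB) = 99.57 + 4.77 + -37.16 + -93.78 = -26.6

-26.6


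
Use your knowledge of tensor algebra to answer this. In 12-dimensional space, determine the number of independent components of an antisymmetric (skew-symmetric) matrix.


An antisymmetric rank-2 tensor satisfies A_{ij} = -A_{ji}, so diagonal entries are zero.
The independent components are the upper-triangular entries: C(n, 2) = n(n-1)/2.
n = 12
C(12, 2) = 12 * 11 / 2 = 132 / 2 = 66

66


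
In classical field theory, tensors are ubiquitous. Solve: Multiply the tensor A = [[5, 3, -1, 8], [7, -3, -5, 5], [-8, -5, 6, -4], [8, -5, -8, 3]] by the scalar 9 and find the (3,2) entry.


Scalar multiplication: (cA)_{ij} = c * A_{ij}.
c = 9
A_{32} = -5
(cA)_{32} = 9 * -5 = -45

-45


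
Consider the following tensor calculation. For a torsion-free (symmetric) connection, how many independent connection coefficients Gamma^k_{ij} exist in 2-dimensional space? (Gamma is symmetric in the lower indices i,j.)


Christoffel symbols Gamma^k_{ij} are symmetric in i,j, so there are d * d(d+1)/2 independent symbols.
d = 2
d(d+1)/2 = 2 * 3 / 2 = 3
Total = 2 * 3 = 6

6


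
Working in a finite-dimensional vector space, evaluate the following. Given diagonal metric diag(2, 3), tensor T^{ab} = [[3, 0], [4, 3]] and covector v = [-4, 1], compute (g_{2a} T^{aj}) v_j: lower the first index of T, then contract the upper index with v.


Step 1: lower the first index. For a diagonal metric, g_{ia} T^{aj} = g_{ii} T^{ij} (no sum on i).
g_{22} = 3
S_2{}^1 = 3 * T^{21} = 3 * 4 = 12
S_2{}^2 = 3 * T^{22} = 3 * 3 = 9
Step 2: contract S_2{}^j with v_j.
S_2{}^1 * v_1 = 12 * -4 = -48
S_2{}^2 * v_2 = 9 * 1 = 9
Result = -48 + 9 = -39

-39


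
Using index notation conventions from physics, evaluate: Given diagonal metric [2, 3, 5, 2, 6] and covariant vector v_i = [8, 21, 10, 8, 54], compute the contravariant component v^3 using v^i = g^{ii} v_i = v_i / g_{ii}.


To raise an index with a diagonal metric: v^i = v_i / g_{ii}.
For index 3: v_3 = 10, g_{33} = 5
v^3 = 10 / 5 = 2

2


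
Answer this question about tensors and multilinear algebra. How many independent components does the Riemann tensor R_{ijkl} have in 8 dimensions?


The Riemann tensor in d dimensions has d^2(d^2 - 1)/12 independent components.
d = 8, so d^2 = 64
d^2 - 1 = 63
d^2(d^2 - 1) = 64 * 63 = 4032
Divide by 12: 4032 / 12 = 336

336


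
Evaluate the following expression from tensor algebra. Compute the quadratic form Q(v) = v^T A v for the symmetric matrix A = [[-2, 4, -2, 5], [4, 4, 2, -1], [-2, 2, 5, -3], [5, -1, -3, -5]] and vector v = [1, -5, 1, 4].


First compute Av:
(Av)_1 = -2*1 + 4*-5 + -2*1 + 5*4 = -4
(Av)_2 = 4*1 + 4*-5 + 2*1 + -1*4 = -18
(Av)_3 = -2*1 + 2*-5 + 5*1 + -3*4 = -19
(Av)_4 = 5*1 + -1*-5 + -3*1 + -5*4 = -13
Av = [-4, -18, -19, -13]
Then v^T (Av) = 1*-4 + -5*-18 + 1*-19 + 4*-13
= -4 + 90 + -19 + -52 = 15

15


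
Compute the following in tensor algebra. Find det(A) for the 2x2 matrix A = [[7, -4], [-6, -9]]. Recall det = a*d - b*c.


For a 2x2 matrix [[a, b], [c, d]], det = a*d - b*c.
a = 7, b = -4, c = -6, d = -9
a*d = 7 * -9 = -63
b*c = -4 * -6 = 24
det = -63 - 24 = -87

-87


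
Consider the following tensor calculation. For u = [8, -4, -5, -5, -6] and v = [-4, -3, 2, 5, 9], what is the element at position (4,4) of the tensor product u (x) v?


The outer product entry T_{ij} = u_i * v_j.
We need i=4, j=4.
u_4 = -5, v_4 = 5
T_{4,4} = -5 * 5 = -25

-25


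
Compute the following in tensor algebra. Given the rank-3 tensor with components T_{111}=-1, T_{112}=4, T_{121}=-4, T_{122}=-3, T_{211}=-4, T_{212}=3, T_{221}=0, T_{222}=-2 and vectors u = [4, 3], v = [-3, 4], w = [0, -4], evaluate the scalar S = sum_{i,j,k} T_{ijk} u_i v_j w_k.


S = sum over i,j,k of T_{ijk} u_i v_j w_k. Expanding all 8 terms:
T_{111}*u_1*v_1*w_1 = -1*4*-3*0 = 0  (running total: 0)
T_{112}*u_1*v_1*w_2 = 4*4*-3*-4 = 192  (running total: 192)
T_{121}*u_1*v_2*w_1 = -4*4*4*0 = 0  (running total: 192)
T_{122}*u_1*v_2*w_2 = -3*4*4*-4 = 192  (running total: 384)
T_{211}*u_2*v_1*w_1 = -4*3*-3*0 = 0  (running total: 384)
T_{212}*u_2*v_1*w_2 = 3*3*-3*-4 = 108  (running total: 492)
T_{221}*u_2*v_2*w_1 = 0*3*4*0 = 0  (running total: 492)
T_{222}*u_2*v_2*w_2 = -2*3*4*-4 = 96  (running total: 588)
S = 588

588


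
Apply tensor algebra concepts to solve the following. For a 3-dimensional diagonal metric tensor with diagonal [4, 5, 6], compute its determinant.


For a diagonal metric, the determinant is the product of diagonal entries.
Diagonal entries: 4, 5, 6
det(g) = 4 * 5 * 6 = 120

120


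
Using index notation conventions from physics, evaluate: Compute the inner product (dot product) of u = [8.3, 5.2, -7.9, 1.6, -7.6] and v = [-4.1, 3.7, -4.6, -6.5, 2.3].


The inner product u . v = sum of u_i * v_i.
Term-by-term: 8.3 * -4.1, 5.2 * 3.7, -7.9 * -4.6, 1.6 * -6.5, -7.6 * 2.3
Products: -34.03, 19.24, 36.34, -10.4, -17.48
Sum = -34.03 + 19.24 + 36.34 + -10.4 + -17.48 = -6.33

-6.33


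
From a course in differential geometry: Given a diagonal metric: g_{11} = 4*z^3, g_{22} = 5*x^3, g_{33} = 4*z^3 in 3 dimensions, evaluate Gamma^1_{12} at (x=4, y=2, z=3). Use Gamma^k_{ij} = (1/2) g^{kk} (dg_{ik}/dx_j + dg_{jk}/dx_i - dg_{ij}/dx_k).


For a diagonal metric, Gamma^k_{ij} = (1/2) g^{kk} (dg_{ik}/dx_j + dg_{jk}/dx_i - dg_{ij}/dx_k).
The metric is diagonal, so g_{ab} = 0 for a != b.
At the given point: g_{11} = 108, g_{22} = 320, g_{33} = 108
g^{11} = 1/108
dg_{11}/dx_2 = dg_{11}/dx_2 = 0
dg_{21}/dx_1 = 0 (off-diagonal)
dg_{12}/dx_1 = 0 (off-diagonal)
Numerator = 0 + 0 - 0 = 0
Gamma^1_{12} = 0 / (2 * 108) = 0

0


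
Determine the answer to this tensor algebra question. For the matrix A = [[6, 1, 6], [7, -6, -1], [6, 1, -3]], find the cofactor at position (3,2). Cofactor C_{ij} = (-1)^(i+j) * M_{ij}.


To find cofactor C_{32}, delete row 3 and column 2.
The resulting 2x2 submatrix is: [[6, 6], [7, -1]]
Minor M_{32} = 6*-1 - 6*7
  = -6 - 42 = -48
Sign = (-1)^(3+2) = (-1)^5 = -1
Cofactor C_{32} = -1 * -48 = 48

48


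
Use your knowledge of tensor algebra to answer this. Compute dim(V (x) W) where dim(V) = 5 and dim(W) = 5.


The dimension of a tensor product is the product of dimensions.
dim(V) = 5, dim(W) = 5
dim(V (x) W) = 5 * 5 = 25

25


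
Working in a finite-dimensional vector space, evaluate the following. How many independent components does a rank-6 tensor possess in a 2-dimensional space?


The number of components of a rank-r tensor in d dimensions is d^r.
Here d = 2 and r = 6.
2^6 = 64

64


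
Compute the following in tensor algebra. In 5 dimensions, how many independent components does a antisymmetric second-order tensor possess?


A antisymmetric rank-2 tensor in d dimensions has d(d-1)/2 independent components.
d = 5
d(d-1)/2 = 5 * 4 / 2 = 20 / 2 = 10

10


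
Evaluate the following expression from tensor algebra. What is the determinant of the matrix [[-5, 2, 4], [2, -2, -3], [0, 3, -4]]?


Expanding along the first row, det(A) = a11*M_11 - a12*M_12 + a13*M_13, where M_1j is the (1,j) minor.
Minor M_11 = -2*-4 - -3*3 = 17
Minor M_12 = 2*-4 - -3*0 = -8
Minor M_13 = 2*3 - -2*0 = 6
det = -5*(17) - 2*(-8) + 4*(6)
    = -85 - -16 + 24
    = -45

-45


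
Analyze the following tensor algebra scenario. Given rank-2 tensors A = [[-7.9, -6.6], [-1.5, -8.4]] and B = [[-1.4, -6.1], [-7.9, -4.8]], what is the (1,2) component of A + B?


Tensor addition is component-wise: (A + B)_{ij} = A_{ij} + B_{ij}.
A_{12} = -6.6
B_{12} = -6.1
(A + B)_{12} = -6.6 + -6.1 = -12.7

-12.7


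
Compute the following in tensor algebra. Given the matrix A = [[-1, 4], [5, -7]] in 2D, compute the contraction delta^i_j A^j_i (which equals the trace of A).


The contraction (trace) of a rank-2 tensor is the sum of its diagonal elements.
Diagonal entries: A[1,1] = -1, A[2,2] = -7
Tr(A) = -1 + -7 = -8

-8


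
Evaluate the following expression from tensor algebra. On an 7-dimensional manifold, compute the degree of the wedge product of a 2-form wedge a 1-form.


The degree of a wedge product is the sum of the degrees of the individual forms.
Degrees: 2, 1
Total degree = 2 + 1 = 3

3


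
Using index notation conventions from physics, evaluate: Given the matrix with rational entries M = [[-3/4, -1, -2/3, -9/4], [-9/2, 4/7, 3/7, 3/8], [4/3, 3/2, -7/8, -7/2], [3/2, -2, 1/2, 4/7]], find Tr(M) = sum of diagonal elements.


The trace is the sum of diagonal entries.
Diagonal: M[1,1] = -3/4, M[2,2] = 4/7, M[3,3] = -7/8, M[4,4] = 4/7
Tr(M) = -3/4 + 4/7 + -7/8 + 4/7
Computing step by step:
After adding M[1,1]: -3/4
After adding M[2,2]: -5/28
After adding M[3,3]: -59/56
After adding M[4,4]: -27/56
Tr(M) = -27/56

-27/56


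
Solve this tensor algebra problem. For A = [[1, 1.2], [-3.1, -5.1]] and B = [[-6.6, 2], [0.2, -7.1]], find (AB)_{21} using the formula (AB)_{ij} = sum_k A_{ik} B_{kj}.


(AB)_{ij} = sum_k A_{ik} B_{kj}.
For i=2, j=1:
A_{21} * B_{11} = -3.1 * -6.6 = 20.46
A_{22} * B_{21} = -5.1 * 0.2 = -1.02
Sum = 20.46 + -1.02 = 19.44

19.44


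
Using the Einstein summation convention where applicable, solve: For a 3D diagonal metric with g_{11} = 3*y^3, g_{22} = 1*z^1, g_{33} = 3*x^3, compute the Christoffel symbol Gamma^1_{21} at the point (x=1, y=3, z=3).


For a diagonal metric, Gamma^k_{ij} = (1/2) g^{kk} (dg_{ik}/dx_j + dg_{jk}/dx_i - dg_{ij}/dx_k).
The metric is diagonal, so g_{ab} = 0 for a != b.
At the given point: g_{11} = 81, g_{22} = 3, g_{33} = 3
g^{11} = 1/81
dg_{21}/dx_1 = 0 (off-diagonal)
dg_{11}/dx_2 = dg_{11}/dx_2 = 81
dg_{21}/dx_1 = 0 (off-diagonal)
Numerator = 0 + 81 - 0 = 81
Gamma^1_{21} = 81 / (2 * 81) = 1/2

1/2


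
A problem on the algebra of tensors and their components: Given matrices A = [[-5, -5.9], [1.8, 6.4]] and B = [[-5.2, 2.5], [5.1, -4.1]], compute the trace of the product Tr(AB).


Tr(AB) = sum_i (AB)_{ii} where (AB)_{ii} = sum_k A_{ik} B_{ki}.
(AB)_{11} = -5*-5.2 + -5.9*5.1 = -4.09
(AB)_{22} = 1.8*2.5 + 6.4*-4.1 = -21.74
Tr(AB) = -4.09 + -21.74 = -25.83

-25.83


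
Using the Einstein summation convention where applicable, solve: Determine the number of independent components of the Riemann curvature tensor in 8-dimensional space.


The Riemann tensor in d dimensions has d^2(d^2 - 1)/12 independent components.
d = 8, so d^2 = 64
d^2 - 1 = 63
d^2(d^2 - 1) = 64 * 63 = 4032
Divide by 12: 4032 / 12 = 336

336


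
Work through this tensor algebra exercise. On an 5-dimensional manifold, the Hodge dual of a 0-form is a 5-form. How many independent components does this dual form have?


The Hodge dual of a p-form on an n-dimensional manifold is an (n-p)-form.
n = 5, p = 0, so dual degree = 5 - 0 = 5
The number of components is C(n, n-p) = C(5, 5) = 1

1


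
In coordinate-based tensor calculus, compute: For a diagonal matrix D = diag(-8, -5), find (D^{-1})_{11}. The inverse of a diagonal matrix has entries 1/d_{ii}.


For a diagonal matrix, the inverse has entries (D^{-1})_{ii} = 1/d_{ii}.
The diagonal entries are: d_{11} = -8, d_{22} = -5
We need (D^{-1})_{11} = 1/d_{11} = 1/-8 = -1/8

-1/8


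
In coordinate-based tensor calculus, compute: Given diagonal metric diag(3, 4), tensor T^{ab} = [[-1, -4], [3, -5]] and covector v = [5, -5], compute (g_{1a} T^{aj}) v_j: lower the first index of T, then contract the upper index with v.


Step 1: lower the first index. For a diagonal metric, g_{ia} T^{aj} = g_{ii} T^{ij} (no sum on i).
g_{11} = 3
S_1{}^1 = 3 * T^{11} = 3 * -1 = -3
S_1{}^2 = 3 * T^{12} = 3 * -4 = -12
Step 2: contract S_1{}^j with v_j.
S_1{}^1 * v_1 = -3 * 5 = -15
S_1{}^2 * v_2 = -12 * -5 = 60
Result = -15 + 60 = 45

45


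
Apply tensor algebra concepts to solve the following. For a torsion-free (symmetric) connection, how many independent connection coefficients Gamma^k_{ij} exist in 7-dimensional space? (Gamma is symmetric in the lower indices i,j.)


Christoffel symbols Gamma^k_{ij} are symmetric in i,j, so there are d * d(d+1)/2 independent symbols.
d = 7
d(d+1)/2 = 7 * 8 / 2 = 28
Total = 7 * 28 = 196

196


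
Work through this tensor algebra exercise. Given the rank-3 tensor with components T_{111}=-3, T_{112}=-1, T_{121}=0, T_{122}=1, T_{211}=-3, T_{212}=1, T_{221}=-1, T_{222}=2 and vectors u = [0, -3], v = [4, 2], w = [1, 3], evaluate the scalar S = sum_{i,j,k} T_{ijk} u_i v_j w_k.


S = sum over i,j,k of T_{ijk} u_i v_j w_k. Expanding all 8 terms:
T_{111}*u_1*v_1*w_1 = -3*0*4*1 = 0  (running total: 0)
T_{112}*u_1*v_1*w_2 = -1*0*4*3 = 0  (running total: 0)
T_{121}*u_1*v_2*w_1 = 0*0*2*1 = 0  (running total: 0)
T_{122}*u_1*v_2*w_2 = 1*0*2*3 = 0  (running total: 0)
T_{211}*u_2*v_1*w_1 = -3*-3*4*1 = 36  (running total: 36)
T_{212}*u_2*v_1*w_2 = 1*-3*4*3 = -36  (running total: 0)
T_{221}*u_2*v_2*w_1 = -1*-3*2*1 = 6  (running total: 6)
T_{222}*u_2*v_2*w_2 = 2*-3*2*3 = -36  (running total: -30)
S = -30

-30


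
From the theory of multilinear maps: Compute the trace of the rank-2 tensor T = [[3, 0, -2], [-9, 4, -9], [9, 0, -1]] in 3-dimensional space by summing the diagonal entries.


The contraction (trace) of a rank-2 tensor is the sum of its diagonal elements.
Diagonal entries: A[1,1] = 3, A[2,2] = 4, A[3,3] = -1
Tr(A) = 3 + 4 + -1 = 6

6


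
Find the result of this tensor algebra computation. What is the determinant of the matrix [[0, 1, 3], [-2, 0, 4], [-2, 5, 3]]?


Expanding along the first row, det(A) = a11*M_11 - a12*M_12 + a13*M_13, where M_1j is the (1,j) minor.
Minor M_11 = 0*3 - 4*5 = -20
Minor M_12 = -2*3 - 4*-2 = 2
Minor M_13 = -2*5 - 0*-2 = -10
det = 0*(-20) - 1*(2) + 3*(-10)
    = 0 - 2 + -30
    = -32

-32


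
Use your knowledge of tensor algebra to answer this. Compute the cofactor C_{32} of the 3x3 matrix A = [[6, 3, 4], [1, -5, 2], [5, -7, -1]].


To find cofactor C_{32}, delete row 3 and column 2.
The resulting 2x2 submatrix is: [[6, 4], [1, 2]]
Minor M_{32} = 6*2 - 4*1
  = 12 - 4 = 8
Sign = (-1)^(3+2) = (-1)^5 = -1
Cofactor C_{32} = -1 * 8 = -8

-8


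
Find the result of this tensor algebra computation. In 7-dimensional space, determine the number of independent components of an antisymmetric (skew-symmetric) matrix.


An antisymmetric rank-2 tensor satisfies A_{ij} = -A_{ji}, so diagonal entries are zero.
The independent components are the upper-triangular entries: C(n, 2) = n(n-1)/2.
n = 7
C(7, 2) = 7 * 6 / 2 = 42 / 2 = 21

21


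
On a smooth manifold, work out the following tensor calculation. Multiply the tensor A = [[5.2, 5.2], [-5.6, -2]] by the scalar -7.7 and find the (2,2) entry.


Scalar multiplication: (cA)_{ij} = c * A_{ij}.
c = -7.7
A_{22} = -2
(cA)_{22} = -7.7 * -2 = 15.4

15.4


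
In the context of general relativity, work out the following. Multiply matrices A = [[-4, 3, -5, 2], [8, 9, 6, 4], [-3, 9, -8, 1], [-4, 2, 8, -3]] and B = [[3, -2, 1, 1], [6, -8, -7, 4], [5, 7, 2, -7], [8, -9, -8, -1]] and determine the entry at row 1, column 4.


(AB)_{ij} = sum_k A_{ik} B_{kj}.
For i=1, j=4:
A_{11} * B_{14} = -4 * 1 = -4
A_{12} * B_{24} = 3 * 4 = 12
A_{13} * B_{34} = -5 * -7 = 35
A_{14} * B_{44} = 2 * -1 = -2
Sum = -4 + 12 + 35 + -2 = 41

41


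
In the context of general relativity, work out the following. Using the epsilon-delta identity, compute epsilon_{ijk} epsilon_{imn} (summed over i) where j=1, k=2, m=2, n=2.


Using the identity: epsilon_{ijk} epsilon_{imn} = delta_{jm} delta_{kn} - delta_{jn} delta_{km}.
delta_{12} = 0
delta_{22} = 1
delta_{12} = 0
delta_{22} = 1
Result = 0 * 1 - 0 * 1 = 0 - 0 = 0

0


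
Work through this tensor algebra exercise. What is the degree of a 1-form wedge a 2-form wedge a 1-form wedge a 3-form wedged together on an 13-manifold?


The degree of a wedge product is the sum of the degrees of the individual forms.
Degrees: 1, 2, 1, 3
Total degree = 1 + 2 + 1 + 3 = 7

7


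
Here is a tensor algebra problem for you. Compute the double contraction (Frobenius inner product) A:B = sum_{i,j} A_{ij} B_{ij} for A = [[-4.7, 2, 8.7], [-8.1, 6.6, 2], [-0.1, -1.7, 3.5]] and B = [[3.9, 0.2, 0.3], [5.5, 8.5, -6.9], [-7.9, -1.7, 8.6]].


A:B = sum over all i,j of A_{ij} * B_{ij}.
Row 1: -4.7*3.9=-18.33, 2*0.2=0.4, 8.7*0.3=2.61 => row sum = -15.32
Row 2: -8.1*5.5=-44.55, 6.6*8.5=56.1, 2*-6.9=-13.8 => row sum = -2.25
Row 3: -0.1*-7.9=0.79, -1.7*-1.7=2.89, 3.5*8.6=30.1 => row sum = 33.78
Total = -15.32 + -2.25 + 33.78 = 16.21

16.21


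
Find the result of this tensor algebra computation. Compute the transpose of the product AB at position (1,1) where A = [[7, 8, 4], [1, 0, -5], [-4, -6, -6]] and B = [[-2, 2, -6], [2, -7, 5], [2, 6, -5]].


(AB)^T_{ij} = (AB)_{ji} = sum_k A_{jk} B_{ki}.
For i=1, j=1 we need (AB)_{11}:
A_{11} * B_{11} = 7 * -2 = -14
A_{12} * B_{21} = 8 * 2 = 16
A_{13} * B_{31} = 4 * 2 = 8
Sum = -14 + 16 + 8 = 10

10


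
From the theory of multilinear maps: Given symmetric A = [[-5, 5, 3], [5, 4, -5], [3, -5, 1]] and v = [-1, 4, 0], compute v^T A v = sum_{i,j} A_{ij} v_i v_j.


First compute Av:
(Av)_1 = -5*-1 + 5*4 + 3*0 = 25
(Av)_2 = 5*-1 + 4*4 + -5*0 = 11
(Av)_3 = 3*-1 + -5*4 + 1*0 = -23
Av = [25, 11, -23]
Then v^T (Av) = -1*25 + 4*11 + 0*-23
= -25 + 44 + 0 = 19

19


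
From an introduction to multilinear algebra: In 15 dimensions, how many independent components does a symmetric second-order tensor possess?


A symmetric rank-2 tensor in d dimensions has d(d+1)/2 independent components.
d = 15
d(d+1)/2 = 15 * 16 / 2 = 240 / 2 = 120

120


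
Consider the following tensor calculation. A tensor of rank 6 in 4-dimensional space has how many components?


The number of components of a rank-r tensor in d dimensions is d^r.
Here d = 4 and r = 6.
4^6 = 4096

4096


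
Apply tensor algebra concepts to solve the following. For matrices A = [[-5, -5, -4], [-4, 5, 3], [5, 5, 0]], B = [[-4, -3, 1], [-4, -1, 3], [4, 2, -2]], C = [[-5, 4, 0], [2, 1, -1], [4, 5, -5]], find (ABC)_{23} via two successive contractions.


(ABC)_{23} = sum_m (AB)_{2m} C_{m3}. First compute row 2 of AB.
(AB)_{21} = -4*-4 + 5*-4 + 3*4 = 8
(AB)_{22} = -4*-3 + 5*-1 + 3*2 = 13
(AB)_{23} = -4*1 + 5*3 + 3*-2 = 5
Now contract with column 3 of C:
(AB)_{21} * C_{13} = 8 * 0 = 0
(AB)_{22} * C_{23} = 13 * -1 = -13
(AB)_{23} * C_{33} = 5 * -5 = -25
(ABC)_{23} = 0 + -13 + -25 = -38

-38


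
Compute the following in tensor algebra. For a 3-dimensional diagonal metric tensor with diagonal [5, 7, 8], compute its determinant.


For a diagonal metric, the determinant is the product of diagonal entries.
Diagonal entries: 5, 7, 8
det(g) = 5 * 7 * 8 = 280

280


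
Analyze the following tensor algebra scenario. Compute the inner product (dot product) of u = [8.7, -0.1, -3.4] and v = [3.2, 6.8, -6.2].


The inner product u . v = sum of u_i * v_i.
Term-by-term: 8.7 * 3.2, -0.1 * 6.8, -3.4 * -6.2
Products: 27.84, -0.68, 21.08
Sum = 27.84 + -0.68 + 21.08 = 48.24

48.24


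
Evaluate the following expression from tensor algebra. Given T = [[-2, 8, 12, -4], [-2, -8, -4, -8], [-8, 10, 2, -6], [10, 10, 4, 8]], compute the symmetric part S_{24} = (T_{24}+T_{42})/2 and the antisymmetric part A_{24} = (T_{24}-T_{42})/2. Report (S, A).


T_{24} = -8
T_{42} = 10
S_{24} = (-8 + 10)/2 = 2/2 = 1
A_{24} = (-8 - 10)/2 = -18/2 = -9
Check: S + A = 1 + -9 = -8 = T_{24}.

(1, -9)


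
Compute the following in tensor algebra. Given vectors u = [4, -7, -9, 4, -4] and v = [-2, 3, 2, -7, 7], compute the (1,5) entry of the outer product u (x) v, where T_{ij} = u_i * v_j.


The outer product entry T_{ij} = u_i * v_j.
We need i=1, j=5.
u_1 = 4, v_5 = 7
T_{1,5} = 4 * 7 = 28

28


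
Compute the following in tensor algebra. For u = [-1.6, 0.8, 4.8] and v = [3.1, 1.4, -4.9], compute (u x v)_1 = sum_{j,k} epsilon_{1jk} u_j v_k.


(u x v)_1 = sum_{j,k} epsilon_{1jk} u_j v_k. Only permutations of (1,2,3) contribute; the two non-zero terms are:
eps_{123} u_2 v_3 = 1 * 0.8 * -4.9 = -3.92
eps_{132} u_3 v_2 = -1 * 4.8 * 1.4 = -6.72
(u x v)_1 = -10.64

-10.64


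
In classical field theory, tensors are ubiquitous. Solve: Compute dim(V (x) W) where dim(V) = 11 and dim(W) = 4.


The dimension of a tensor product is the product of dimensions.
dim(V) = 11, dim(W) = 4
dim(V (x) W) = 11 * 4 = 44

44


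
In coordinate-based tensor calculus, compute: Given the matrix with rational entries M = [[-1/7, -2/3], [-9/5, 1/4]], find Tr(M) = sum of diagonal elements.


The trace is the sum of diagonal entries.
Diagonal: M[1,1] = -1/7, M[2,2] = 1/4
Tr(M) = -1/7 + 1/4
Computing step by step:
After adding M[1,1]: -1/7
After adding M[2,2]: 3/28
Tr(M) = 3/28

3/28


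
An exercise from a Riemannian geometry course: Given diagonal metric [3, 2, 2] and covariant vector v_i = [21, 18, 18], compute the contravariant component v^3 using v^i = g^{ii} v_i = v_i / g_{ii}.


To raise an index with a diagonal metric: v^i = v_i / g_{ii}.
For index 3: v_3 = 18, g_{33} = 2
v^3 = 18 / 2 = 9

9


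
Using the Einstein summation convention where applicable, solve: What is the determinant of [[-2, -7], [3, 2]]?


For a 2x2 matrix [[a, b], [c, d]], det = a*d - b*c.
a = -2, b = -7, c = 3, d = 2
a*d = -2 * 2 = -4
b*c = -7 * 3 = -21
det = -4 - -21 = 17

17


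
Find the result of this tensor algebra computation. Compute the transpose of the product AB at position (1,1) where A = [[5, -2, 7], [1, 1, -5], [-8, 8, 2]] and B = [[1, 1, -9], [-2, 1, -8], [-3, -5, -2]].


(AB)^T_{ij} = (AB)_{ji} = sum_k A_{jk} B_{ki}.
For i=1, j=1 we need (AB)_{11}:
A_{11} * B_{11} = 5 * 1 = 5
A_{12} * B_{21} = -2 * -2 = 4
A_{13} * B_{31} = 7 * -3 = -21
Sum = 5 + 4 + -21 = -12

-12


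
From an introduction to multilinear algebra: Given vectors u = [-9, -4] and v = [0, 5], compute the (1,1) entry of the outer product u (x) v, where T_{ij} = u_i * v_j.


The outer product entry T_{ij} = u_i * v_j.
We need i=1, j=1.
u_1 = -9, v_1 = 0
T_{1,1} = -9 * 0 = 0

0


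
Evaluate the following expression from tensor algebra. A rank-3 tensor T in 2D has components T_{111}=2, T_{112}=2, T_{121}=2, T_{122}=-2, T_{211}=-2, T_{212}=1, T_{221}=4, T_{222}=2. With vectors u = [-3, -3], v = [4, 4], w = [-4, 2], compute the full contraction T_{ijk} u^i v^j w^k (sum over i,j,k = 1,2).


S = sum over i,j,k of T_{ijk} u_i v_j w_k. Expanding all 8 terms:
T_{111}*u_1*v_1*w_1 = 2*-3*4*-4 = 96  (running total: 96)
T_{112}*u_1*v_1*w_2 = 2*-3*4*2 = -48  (running total: 48)
T_{121}*u_1*v_2*w_1 = 2*-3*4*-4 = 96  (running total: 144)
T_{122}*u_1*v_2*w_2 = -2*-3*4*2 = 48  (running total: 192)
T_{211}*u_2*v_1*w_1 = -2*-3*4*-4 = -96  (running total: 96)
T_{212}*u_2*v_1*w_2 = 1*-3*4*2 = -24  (running total: 72)
T_{221}*u_2*v_2*w_1 = 4*-3*4*-4 = 192  (running total: 264)
T_{222}*u_2*v_2*w_2 = 2*-3*4*2 = -48  (running total: 216)
S = 216

216
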